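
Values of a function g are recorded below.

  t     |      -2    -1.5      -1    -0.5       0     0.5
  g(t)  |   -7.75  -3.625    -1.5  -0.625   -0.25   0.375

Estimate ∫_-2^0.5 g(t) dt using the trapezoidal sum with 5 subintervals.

Δt = 0.5.
T_5 = (0.5/2)·[(-7.75) + 2·(-3.625) + 2·(-1.5) + 2·(-0.625) + 2·(-0.25) + 0.375] = -4.84375.

-4.84375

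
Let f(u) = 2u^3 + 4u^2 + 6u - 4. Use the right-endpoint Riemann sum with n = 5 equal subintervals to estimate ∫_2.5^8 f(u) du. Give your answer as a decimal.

3572.14

Δu = (8 − 2.5)/5 = 1.1.
Right endpoints: 3.6, 4.7, 5.8, 6.9, 8.
f(3.6) = 162.752, f(4.7) = 320.206, f(5.8) = 555.584, f(6.9) = 884.858, f(8) = 1324.
Sum = Δu · [f(3.6) + f(4.7) + f(5.8) + f(6.9) + f(8)].
Sum = 3572.14.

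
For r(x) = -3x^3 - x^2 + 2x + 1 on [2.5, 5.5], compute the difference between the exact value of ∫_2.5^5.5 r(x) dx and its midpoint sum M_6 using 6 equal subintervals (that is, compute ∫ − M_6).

Exact integral: ∫_2.5^5.5 r(x) dx = -680.25.
M_6 = -677.9375.
Error = -680.25 − (-677.9375) = -2.3125.

-2.3125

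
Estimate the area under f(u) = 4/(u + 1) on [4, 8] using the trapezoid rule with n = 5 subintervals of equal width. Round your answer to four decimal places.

2.3570

Δu = (8 − 4)/5 = 0.8.
f(4) = 0.8, f(4.8) = 20/29, f(5.6) = 20/33, f(6.4) = 20/37, f(7.2) = 20/41, f(8) = 4/9.
T_5 = (Δu/2)·[f(u_0) + 2f(u_1) + ... + 2f(u_{4}) + f(u_5)].
Sum ≈ 2.3570.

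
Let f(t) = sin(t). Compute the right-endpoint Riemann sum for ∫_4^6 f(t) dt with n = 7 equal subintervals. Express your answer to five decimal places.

Δt = (6 − 4)/7 = 2/7.
Right endpoints: 30/7, 32/7, 34/7, 36/7, 38/7, 40/7, 6.
f(30/7) ≈ -0.91035, f(32/7) ≈ -0.99008, f(34/7) ≈ -0.98954, f(36/7) ≈ -0.90877, f(38/7) ≈ -0.75432, f(40/7) ≈ -0.53871, f(6) ≈ -0.27942.
Sum = Δt · [f(30/7) + f(32/7) + f(34/7) + ...].
Sum ≈ -1.53462.

-1.53462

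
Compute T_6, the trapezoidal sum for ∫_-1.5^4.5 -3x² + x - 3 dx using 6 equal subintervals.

-106.5

Δx = (4.5 − (-1.5))/6 = 1.
f(-1.5) = -11.25, f(-0.5) = -4.25, f(0.5) = -3.25, f(1.5) = -8.25, f(2.5) = -19.25, f(3.5) = -36.25, f(4.5) = -59.25.
T_6 = (Δx/2)·[f(x_0) + 2f(x_1) + ... + 2f(x_{5}) + f(x_6)].
Sum = -106.5.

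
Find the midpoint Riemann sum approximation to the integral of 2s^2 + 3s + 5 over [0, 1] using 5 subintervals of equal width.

Δs = (1 − 0)/5 = 0.2.
Midpoints: 0.1, 0.3, 0.5, 0.7, 0.9.
f(0.1) = 5.32, f(0.3) = 6.08, f(0.5) = 7, f(0.7) = 8.08, f(0.9) = 9.32.
Sum = Δs · [f(0.1) + f(0.3) + f(0.5) + f(0.7) + f(0.9)].
Sum = 7.16.

7.16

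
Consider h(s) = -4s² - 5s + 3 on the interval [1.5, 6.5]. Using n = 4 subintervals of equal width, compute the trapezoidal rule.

Δs = (6.5 − 1.5)/4 = 1.25.
h(1.5) = -13.5, h(2.75) = -41, h(4) = -81, h(5.25) = -133.5, h(6.5) = -198.5.
T_4 = (Δs/2)·[h(s_0) + 2h(s_1) + 2h(s_2) + 2h(s_3) + h(s_4)].
Sum = -451.875.

-451.875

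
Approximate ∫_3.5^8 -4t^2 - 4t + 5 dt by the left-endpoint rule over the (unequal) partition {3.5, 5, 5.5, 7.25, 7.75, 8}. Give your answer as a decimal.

Subinterval widths: 1.5, 0.5, 1.75, 0.5, 0.25.
Left endpoints: 3.5, 5, 5.5, 7.25, 7.75.
f(3.5) = -58, f(5) = -115, f(5.5) = -138, f(7.25) = -234.25, f(7.75) = -266.25.
Sum = Σ Δt_i · f(t_i).
Sum = -569.6875.

-569.6875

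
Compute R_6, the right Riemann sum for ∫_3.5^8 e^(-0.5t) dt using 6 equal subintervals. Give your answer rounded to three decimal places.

Δt = (8 − 3.5)/6 = 0.75.
Right endpoints: 4.25, 5, 5.75, 6.5, 7.25, 8.
f(4.25) ≈ 0.119, f(5) ≈ 0.082, f(5.75) ≈ 0.056, f(6.5) ≈ 0.039, f(7.25) ≈ 0.027, f(8) ≈ 0.018.
Sum = Δt · [f(4.25) + f(5) + f(5.75) + ...].
Sum ≈ 0.256.

0.256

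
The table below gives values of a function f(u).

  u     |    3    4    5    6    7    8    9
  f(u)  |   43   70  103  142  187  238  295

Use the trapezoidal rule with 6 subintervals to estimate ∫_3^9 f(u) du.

Δu = 1.
T_6 = (1/2)·[43 + 2·70 + 2·103 + 2·142 + 2·187 + 2·238 + 295] = 909.

909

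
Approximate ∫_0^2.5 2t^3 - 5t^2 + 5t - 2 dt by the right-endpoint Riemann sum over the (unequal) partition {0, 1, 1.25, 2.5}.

Subinterval widths: 1, 0.25, 1.25.
Right endpoints: 1, 1.25, 2.5.
f(1) = 0, f(1.25) = 0.34375, f(2.5) = 10.5.
Sum = Σ Δt_i · f(t_i).
Sum = 13.2109375.

13.2109375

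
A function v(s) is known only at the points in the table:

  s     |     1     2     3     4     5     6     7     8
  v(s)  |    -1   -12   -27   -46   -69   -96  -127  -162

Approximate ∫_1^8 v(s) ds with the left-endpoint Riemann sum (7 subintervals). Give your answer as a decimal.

Δs = 1.
Sum = 1·[(-1) + (-12) + (-27) + (-46) + (-69) + (-96) + (-127)] = -378.

-378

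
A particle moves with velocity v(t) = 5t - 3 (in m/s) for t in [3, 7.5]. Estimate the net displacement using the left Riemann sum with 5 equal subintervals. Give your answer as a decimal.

Δt = (7.5 − 3)/5 = 0.9.
Left endpoints: 3, 3.9, 4.8, 5.7, 6.6.
v(3) = 12, v(3.9) = 16.5, v(4.8) = 21, v(5.7) = 25.5, v(6.6) = 30.
Sum = Δt · [v(3) + v(3.9) + v(4.8) + v(5.7) + v(6.6)].
Sum = 94.5.

94.5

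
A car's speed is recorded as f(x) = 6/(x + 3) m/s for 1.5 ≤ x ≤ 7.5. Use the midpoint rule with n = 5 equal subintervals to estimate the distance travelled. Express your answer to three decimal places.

Δx = (7.5 − 1.5)/5 = 1.2.
Midpoints: 2.1, 3.3, 4.5, 5.7, 6.9.
f(2.1) = 20/17, f(3.3) = 20/21, f(4.5) = 0.8, f(5.7) = 20/29, f(6.9) = 20/33.
Sum = Δx · [f(2.1) + f(3.3) + f(4.5) + f(5.7) + f(6.9)].
Sum ≈ 5.069.

5.069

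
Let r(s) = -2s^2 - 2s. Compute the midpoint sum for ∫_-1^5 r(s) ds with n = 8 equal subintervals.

-107.4375

Δs = (5 − (-1))/8 = 0.75.
Midpoints: -0.625, 0.125, 0.875, 1.625, 2.375, 3.125, 3.875, 4.625.
r(-0.625) = 0.46875, r(0.125) = -0.28125, r(0.875) = -3.28125, r(1.625) = -8.53125, r(2.375) = -16.03125, r(3.125) = -25.78125, r(3.875) = -37.78125, r(4.625) = -52.03125.
Sum = Δs · [r(-0.625) + r(0.125) + r(0.875) + ...].
Sum = -107.4375.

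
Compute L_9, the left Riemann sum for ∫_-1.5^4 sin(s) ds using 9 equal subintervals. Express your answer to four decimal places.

0.6282

Δs = (4 − (-1.5))/9 = 11/18.
Left endpoints: -1.5, -8/9, -5/18, 1/3, 17/18, 14/9, 13/6, 25/9, 61/18.
f(-1.5) ≈ -0.9975, f(-8/9) ≈ -0.7764, f(-5/18) ≈ -0.2742, f(1/3) ≈ 0.3272, f(17/18) ≈ 0.8102, f(14/9) ≈ 0.9999, f(13/6) ≈ 0.8277, f(25/9) ≈ 0.3558, f(61/18) ≈ -0.2448.
Sum = Δs · [f(-1.5) + f(-8/9) + f(-5/18) + ...].
Sum ≈ 0.6282.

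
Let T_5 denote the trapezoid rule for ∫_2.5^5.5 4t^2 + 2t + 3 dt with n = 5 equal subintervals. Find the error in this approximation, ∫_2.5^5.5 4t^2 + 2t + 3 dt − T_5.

Exact integral: ∫_2.5^5.5 f(t) dt = 234.
T_5 = 234.72.
Error = 234 − 234.72 = -0.72.

-0.72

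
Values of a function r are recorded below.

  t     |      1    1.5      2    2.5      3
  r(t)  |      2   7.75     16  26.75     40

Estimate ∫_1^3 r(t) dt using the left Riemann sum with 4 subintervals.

Δt = 0.5.
Sum = 0.5·[2 + 7.75 + 16 + 26.75] = 26.25.

26.25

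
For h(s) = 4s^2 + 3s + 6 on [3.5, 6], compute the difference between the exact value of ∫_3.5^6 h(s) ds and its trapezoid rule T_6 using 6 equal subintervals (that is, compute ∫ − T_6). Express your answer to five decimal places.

-0.28935

Exact integral: ∫_3.5^6 h(s) ds ≈ 281.4583333.
T_6 ≈ 281.7476852.
Error ≈ 281.4583333 − 281.7476852 ≈ -0.28935.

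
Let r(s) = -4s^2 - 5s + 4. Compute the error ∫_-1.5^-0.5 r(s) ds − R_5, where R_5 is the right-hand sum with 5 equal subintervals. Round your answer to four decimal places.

Exact integral: ∫_-1.5^-0.5 r(s) ds ≈ 4.666667.
R_5 = 4.94.
Error ≈ 4.666667 − 4.94 ≈ -0.2733.

-0.2733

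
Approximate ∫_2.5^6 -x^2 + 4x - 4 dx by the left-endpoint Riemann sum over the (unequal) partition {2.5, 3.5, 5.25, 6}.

-12.109375

Subinterval widths: 1, 1.75, 0.75.
Left endpoints: 2.5, 3.5, 5.25.
f(2.5) = -0.25, f(3.5) = -2.25, f(5.25) = -10.5625.
Sum = Σ Δx_i · f(x_i).
Sum = -12.109375.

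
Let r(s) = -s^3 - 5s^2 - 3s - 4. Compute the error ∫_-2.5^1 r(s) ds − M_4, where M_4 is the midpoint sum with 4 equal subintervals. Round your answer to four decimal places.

-0.6141

Exact integral: ∫_-2.5^1 r(s) ds ≈ -24.317708.
M_4 ≈ -23.703613.
Error ≈ -24.317708 − (-23.703613) ≈ -0.6141.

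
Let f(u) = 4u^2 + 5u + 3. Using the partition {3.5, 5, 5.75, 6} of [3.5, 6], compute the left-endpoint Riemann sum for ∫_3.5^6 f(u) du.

Subinterval widths: 1.5, 0.75, 0.25.
Left endpoints: 3.5, 5, 5.75.
f(3.5) = 69.5, f(5) = 128, f(5.75) = 164.
Sum = Σ Δu_i · f(u_i).
Sum = 241.25.

241.25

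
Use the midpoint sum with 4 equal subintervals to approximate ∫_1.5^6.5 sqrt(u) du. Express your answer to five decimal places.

Δu = (6.5 − 1.5)/4 = 1.25.
Midpoints: 2.125, 3.375, 4.625, 5.875.
f(2.125) ≈ 1.45774, f(3.375) ≈ 1.83712, f(4.625) ≈ 2.15058, f(5.875) ≈ 2.42384.
Sum = Δu · [f(2.125) + f(3.375) + f(4.625) + f(5.875)].
Sum ≈ 9.83660.

9.83660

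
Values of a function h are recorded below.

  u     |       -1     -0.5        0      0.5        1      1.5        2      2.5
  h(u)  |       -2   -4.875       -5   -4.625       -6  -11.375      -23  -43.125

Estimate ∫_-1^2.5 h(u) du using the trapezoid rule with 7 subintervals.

-38.71875

Δu = 0.5.
T_7 = (0.5/2)·[(-2) + 2·(-4.875) + 2·(-5) + 2·(-4.625) + 2·(-6) + 2·(-11.375) + 2·(-23) + (-43.125)] = -38.71875.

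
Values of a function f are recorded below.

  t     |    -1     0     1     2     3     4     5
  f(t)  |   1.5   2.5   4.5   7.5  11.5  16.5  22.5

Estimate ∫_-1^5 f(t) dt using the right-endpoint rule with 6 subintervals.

65

Δt = 1.
Sum = 1·[2.5 + 4.5 + 7.5 + 11.5 + 16.5 + 22.5] = 65.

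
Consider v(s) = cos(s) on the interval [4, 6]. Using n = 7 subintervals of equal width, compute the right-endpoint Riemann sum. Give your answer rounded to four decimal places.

0.7047

Δs = (6 − 4)/7 = 2/7.
Right endpoints: 30/7, 32/7, 34/7, 36/7, 38/7, 40/7, 6.
v(30/7) ≈ -0.4138, v(32/7) ≈ -0.1405, v(34/7) ≈ 0.1442, v(36/7) ≈ 0.4173, v(38/7) ≈ 0.6565, v(40/7) ≈ 0.8425, v(6) ≈ 0.9602.
Sum = Δs · [v(30/7) + v(32/7) + v(34/7) + ...].
Sum ≈ 0.7047.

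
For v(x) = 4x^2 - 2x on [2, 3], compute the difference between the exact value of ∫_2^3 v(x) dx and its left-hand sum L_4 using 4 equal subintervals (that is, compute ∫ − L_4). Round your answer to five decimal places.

2.20833

Exact integral: ∫_2^3 v(x) dx ≈ 20.3333333.
L_4 = 18.125.
Error ≈ 20.3333333 − 18.125 ≈ 2.20833.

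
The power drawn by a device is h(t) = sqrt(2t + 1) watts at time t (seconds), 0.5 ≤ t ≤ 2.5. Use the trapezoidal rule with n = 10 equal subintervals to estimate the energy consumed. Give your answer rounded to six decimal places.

Δt = (2.5 − 0.5)/10 = 0.2.
h(0.5) ≈ 1.414214, h(0.7) ≈ 1.549193, h(0.9) ≈ 1.673320, h(1.1) ≈ 1.788854, h(1.3) ≈ 1.897367, h(1.5) ≈ 2.000000, h(1.7) ≈ 2.097618, h(1.9) ≈ 2.190890, h(2.1) ≈ 2.280351, h(2.3) ≈ 2.366432, h(2.5) ≈ 2.449490.
T_10 = (Δt/2)·[h(t_0) + 2h(t_1) + ... + 2h(t_{9}) + h(t_10)].
Sum ≈ 3.955175.

3.955175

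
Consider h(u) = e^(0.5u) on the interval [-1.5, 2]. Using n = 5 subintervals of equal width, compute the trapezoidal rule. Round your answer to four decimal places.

Δu = (2 − (-1.5))/5 = 0.7.
h(-1.5) ≈ 0.4724, h(-0.8) ≈ 0.6703, h(-0.1) ≈ 0.9512, h(0.6) ≈ 1.3499, h(1.3) ≈ 1.9155, h(2) ≈ 2.7183.
T_5 = (Δu/2)·[h(u_0) + 2h(u_1) + ... + 2h(u_{4}) + h(u_5)].
Sum ≈ 4.5376.

4.5376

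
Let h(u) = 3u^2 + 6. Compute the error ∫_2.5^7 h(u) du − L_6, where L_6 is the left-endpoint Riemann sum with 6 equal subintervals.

Exact integral: ∫_2.5^7 h(u) du = 354.375.
L_6 = 307.546875.
Error = 354.375 − 307.546875 = 46.828125.

46.828125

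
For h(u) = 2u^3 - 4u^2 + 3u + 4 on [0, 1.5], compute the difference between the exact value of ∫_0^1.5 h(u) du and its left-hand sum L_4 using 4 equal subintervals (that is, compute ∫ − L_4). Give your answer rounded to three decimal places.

Exact integral: ∫_0^1.5 h(u) du = 7.40625.
L_4 ≈ 7.00195.
Error ≈ 7.40625 − 7.00195 ≈ 0.404.

0.404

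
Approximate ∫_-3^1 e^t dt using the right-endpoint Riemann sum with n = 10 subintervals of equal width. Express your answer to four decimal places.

Δt = (1 − (-3))/10 = 0.4.
Right endpoints: -2.6, -2.2, -1.8, -1.4, -1, -0.6, -0.2, 0.2, 0.6, 1.
f(-2.6) ≈ 0.0743, f(-2.2) ≈ 0.1108, f(-1.8) ≈ 0.1653, f(-1.4) ≈ 0.2466, f(-1) ≈ 0.3679, f(-0.6) ≈ 0.5488, f(-0.2) ≈ 0.8187, f(0.2) ≈ 1.2214, f(0.6) ≈ 1.8221, f(1) ≈ 2.7183.
Sum = Δt · [f(-2.6) + f(-2.2) + f(-1.8) + ...].
Sum ≈ 3.2377.

3.2377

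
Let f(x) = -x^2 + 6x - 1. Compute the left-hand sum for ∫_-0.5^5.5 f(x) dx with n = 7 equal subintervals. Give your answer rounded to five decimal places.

25.19388

Δx = (5.5 − (-0.5))/7 = 6/7.
Left endpoints: -0.5, 5/14, 17/14, 29/14, 41/14, 53/14, 65/14.
f(-0.5) = -4.25, f(5/14) = 199/196, f(17/14) = 943/196, f(29/14) = 1399/196, f(41/14) = 1567/196, f(53/14) = 1447/196, f(65/14) = 1039/196.
Sum = Δx · [f(-0.5) + f(5/14) + f(17/14) + ...].
Sum ≈ 25.19388.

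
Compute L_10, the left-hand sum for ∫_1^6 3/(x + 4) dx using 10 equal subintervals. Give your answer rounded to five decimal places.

Δx = (6 − 1)/10 = 0.5.
Left endpoints: 1, 1.5, 2, 2.5, 3, 3.5, 4, 4.5, 5, 5.5.
f(1) = 0.6, f(1.5) = 6/11, f(2) = 0.5, f(2.5) = 6/13, f(3) = 3/7, f(3.5) = 0.4, f(4) = 0.375, f(4.5) = 6/17, f(5) = 1/3, f(5.5) = 6/19.
Sum = Δx · [f(1) + f(1.5) + f(2) + ...].
Sum ≈ 2.15631.

2.15631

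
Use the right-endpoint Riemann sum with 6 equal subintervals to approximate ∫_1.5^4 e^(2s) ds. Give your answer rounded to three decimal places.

Δs = (4 − 1.5)/6 = 5/12.
Right endpoints: 23/12, 7/3, 2.75, 19/6, 43/12, 4.
f(23/12) ≈ 46.216, f(7/3) ≈ 106.343, f(2.75) ≈ 244.692, f(19/6) ≈ 563.030, f(43/12) ≈ 1295.519, f(4) ≈ 2980.958.
Sum = Δs · [f(23/12) + f(7/3) + f(2.75) + ...].
Sum ≈ 2181.983.

2181.983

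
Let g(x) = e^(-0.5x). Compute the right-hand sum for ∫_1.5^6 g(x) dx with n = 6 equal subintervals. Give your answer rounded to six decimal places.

Δx = (6 − 1.5)/6 = 0.75.
Right endpoints: 2.25, 3, 3.75, 4.5, 5.25, 6.
g(2.25) ≈ 0.324652, g(3) ≈ 0.223130, g(3.75) ≈ 0.153355, g(4.5) ≈ 0.105399, g(5.25) ≈ 0.072440, g(6) ≈ 0.049787.
Sum = Δx · [g(2.25) + g(3) + g(3.75) + ...].
Sum ≈ 0.696573.

0.696573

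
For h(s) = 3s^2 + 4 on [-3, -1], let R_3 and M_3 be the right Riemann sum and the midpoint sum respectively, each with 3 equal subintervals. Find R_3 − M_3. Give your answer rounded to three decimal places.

-7.333

R_3 ≈ 26.44444.
M_3 ≈ 33.77778.
R_3 − M_3 ≈ -7.333.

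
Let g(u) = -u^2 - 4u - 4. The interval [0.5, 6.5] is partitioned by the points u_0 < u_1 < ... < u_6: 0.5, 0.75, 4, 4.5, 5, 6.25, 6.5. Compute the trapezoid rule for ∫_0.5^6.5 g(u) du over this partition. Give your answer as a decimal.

Subinterval widths: 0.25, 3.25, 0.5, 0.5, 1.25, 0.25.
g(0.5) = -6.25, g(0.75) = -7.5625, g(4) = -36, g(4.5) = -42.25, g(5) = -49, g(6.25) = -68.0625, g(6.5) = -72.25.
On each subinterval the trapezoid contributes (Δu_i/2)·[g(u_{i-1}) + g(u_i)].
Sum = -205.59375.

-205.59375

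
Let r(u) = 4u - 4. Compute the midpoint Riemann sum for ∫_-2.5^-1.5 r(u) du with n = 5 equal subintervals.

-12

Δu = (-1.5 − (-2.5))/5 = 0.2.
Midpoints: -2.4, -2.2, -2, -1.8, -1.6.
r(-2.4) = -13.6, r(-2.2) = -12.8, r(-2) = -12, r(-1.8) = -11.2, r(-1.6) = -10.4.
Sum = Δu · [r(-2.4) + r(-2.2) + r(-2) + r(-1.8) + r(-1.6)].
Sum = -12.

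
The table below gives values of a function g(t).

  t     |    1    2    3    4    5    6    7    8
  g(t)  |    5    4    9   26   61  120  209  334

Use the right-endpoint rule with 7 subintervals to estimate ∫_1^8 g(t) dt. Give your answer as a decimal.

Δt = 1.
Sum = 1·[4 + 9 + 26 + 61 + 120 + 209 + 334] = 763.

763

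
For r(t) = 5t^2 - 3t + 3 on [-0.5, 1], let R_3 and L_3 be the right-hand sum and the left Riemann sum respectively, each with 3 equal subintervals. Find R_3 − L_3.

R_3 = 5.375.
L_3 = 5.75.
R_3 − L_3 = -0.375.

-0.375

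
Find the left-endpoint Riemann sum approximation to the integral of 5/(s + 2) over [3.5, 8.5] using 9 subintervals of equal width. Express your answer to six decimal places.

Δs = (8.5 − 3.5)/9 = 5/9.
Left endpoints: 3.5, 73/18, 83/18, 31/6, 103/18, 113/18, 41/6, 133/18, 143/18.
f(3.5) = 10/11, f(73/18) = 90/109, f(83/18) = 90/119, f(31/6) = 30/43, f(103/18) = 90/139, f(113/18) = 90/149, f(41/6) = 30/53, f(133/18) = 90/169, f(143/18) = 90/179.
Sum = Δs · [f(3.5) + f(73/18) + f(83/18) + ...].
Sum ≈ 3.356467.

3.356467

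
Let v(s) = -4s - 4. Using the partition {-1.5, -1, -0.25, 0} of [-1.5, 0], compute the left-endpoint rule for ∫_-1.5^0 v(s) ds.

Subinterval widths: 0.5, 0.75, 0.25.
Left endpoints: -1.5, -1, -0.25.
v(-1.5) = 2, v(-1) = 0, v(-0.25) = -3.
Sum = Σ Δs_i · v(s_i).
Sum = 0.25.

0.25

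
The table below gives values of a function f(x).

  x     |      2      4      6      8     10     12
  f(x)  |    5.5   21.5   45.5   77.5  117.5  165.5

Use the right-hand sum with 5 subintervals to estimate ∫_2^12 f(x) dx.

855

Δx = 2.
Sum = 2·[21.5 + 45.5 + 77.5 + 117.5 + 165.5] = 855.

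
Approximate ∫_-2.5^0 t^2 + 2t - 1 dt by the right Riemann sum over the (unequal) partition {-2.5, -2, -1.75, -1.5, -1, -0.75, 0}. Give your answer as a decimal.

-3.53125

Subinterval widths: 0.5, 0.25, 0.25, 0.5, 0.25, 0.75.
Right endpoints: -2, -1.75, -1.5, -1, -0.75, 0.
f(-2) = -1, f(-1.75) = -1.4375, f(-1.5) = -1.75, f(-1) = -2, f(-0.75) = -1.9375, f(0) = -1.
Sum = Σ Δt_i · f(t_i).
Sum = -3.53125.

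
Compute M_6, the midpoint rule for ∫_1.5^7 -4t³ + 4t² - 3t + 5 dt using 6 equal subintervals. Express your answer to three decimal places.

-1967.628

Δt = (7 − 1.5)/6 = 11/12.
Midpoints: 47/24, 2.875, 91/24, 113/24, 5.625, 157/24.
f(47/24) = -53831/3456, f(2.875) = -65.6171875, f(91/24) = -576859/3456, f(113/24) = -1167977/3456, f(5.625) = -597.2265625, f(157/24) = -3328861/3456.
Sum = Δt · [f(47/24) + f(2.875) + f(91/24) + ...].
Sum ≈ -1967.628.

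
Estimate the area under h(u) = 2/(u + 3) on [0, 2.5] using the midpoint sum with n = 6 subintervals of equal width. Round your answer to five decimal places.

Δu = (2.5 − 0)/6 = 5/12.
Midpoints: 5/24, 0.625, 25/24, 35/24, 1.875, 55/24.
h(5/24) = 48/77, h(0.625) = 16/29, h(25/24) = 48/97, h(35/24) = 48/107, h(1.875) = 16/39, h(55/24) = 48/127.
Sum = Δu · [h(5/24) + h(0.625) + h(25/24) + ...].
Sum ≈ 1.21115.

1.21115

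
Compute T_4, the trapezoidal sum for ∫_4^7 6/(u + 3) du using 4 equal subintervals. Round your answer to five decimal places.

2.14297

Δu = (7 − 4)/4 = 0.75.
f(4) = 6/7, f(4.75) = 24/31, f(5.5) = 12/17, f(6.25) = 24/37, f(7) = 0.6.
T_4 = (Δu/2)·[f(u_0) + 2f(u_1) + 2f(u_2) + 2f(u_3) + f(u_4)].
Sum ≈ 2.14297.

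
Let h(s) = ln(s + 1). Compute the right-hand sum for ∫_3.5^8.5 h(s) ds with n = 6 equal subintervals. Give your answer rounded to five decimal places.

Δs = (8.5 − 3.5)/6 = 5/6.
Right endpoints: 13/3, 31/6, 6, 41/6, 23/3, 8.5.
h(13/3) ≈ 1.67398, h(31/6) ≈ 1.81916, h(6) ≈ 1.94591, h(41/6) ≈ 2.05839, h(23/3) ≈ 2.15948, h(8.5) ≈ 2.25129.
Sum = Δs · [h(13/3) + h(31/6) + h(6) + ...].
Sum ≈ 9.92351.

9.92351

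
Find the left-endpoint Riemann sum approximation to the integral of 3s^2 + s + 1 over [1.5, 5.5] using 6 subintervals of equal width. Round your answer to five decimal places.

152.55556

Δs = (5.5 − 1.5)/6 = 2/3.
Left endpoints: 1.5, 13/6, 17/6, 3.5, 25/6, 29/6.
f(1.5) = 9.25, f(13/6) = 17.25, f(17/6) = 335/12, f(3.5) = 41.25, f(25/6) = 57.25, f(29/6) = 911/12.
Sum = Δs · [f(1.5) + f(13/6) + f(17/6) + ...].
Sum ≈ 152.55556.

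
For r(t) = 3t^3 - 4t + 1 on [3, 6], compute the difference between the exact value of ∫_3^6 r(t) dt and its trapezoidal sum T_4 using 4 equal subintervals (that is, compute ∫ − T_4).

Exact integral: ∫_3^6 r(t) dt = 860.25.
T_4 = 871.640625.
Error = 860.25 − 871.640625 = -11.390625.

-11.390625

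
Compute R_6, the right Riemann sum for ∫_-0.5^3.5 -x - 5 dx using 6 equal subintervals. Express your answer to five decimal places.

-27.33333

Δx = (3.5 − (-0.5))/6 = 2/3.
Right endpoints: 1/6, 5/6, 1.5, 13/6, 17/6, 3.5.
f(1/6) = -31/6, f(5/6) = -35/6, f(1.5) = -6.5, f(13/6) = -43/6, f(17/6) = -47/6, f(3.5) = -8.5.
Sum = Δx · [f(1/6) + f(5/6) + f(1.5) + ...].
Sum ≈ -27.33333.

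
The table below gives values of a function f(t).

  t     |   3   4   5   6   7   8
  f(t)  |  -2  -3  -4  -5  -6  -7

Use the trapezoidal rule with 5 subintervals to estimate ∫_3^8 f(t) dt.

Δt = 1.
T_5 = (1/2)·[(-2) + 2·(-3) + 2·(-4) + 2·(-5) + 2·(-6) + (-7)] = -22.5.

-22.5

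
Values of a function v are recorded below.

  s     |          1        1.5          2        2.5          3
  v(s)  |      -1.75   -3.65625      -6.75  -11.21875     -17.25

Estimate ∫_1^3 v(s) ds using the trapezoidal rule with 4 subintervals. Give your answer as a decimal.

Δs = 0.5.
T_4 = (0.5/2)·[(-1.75) + 2·(-3.65625) + 2·(-6.75) + 2·(-11.21875) + (-17.25)] = -15.5625.

-15.5625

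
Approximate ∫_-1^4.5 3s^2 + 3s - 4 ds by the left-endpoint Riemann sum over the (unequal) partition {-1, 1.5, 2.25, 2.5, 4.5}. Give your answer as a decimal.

Subinterval widths: 2.5, 0.75, 0.25, 2.
Left endpoints: -1, 1.5, 2.25, 2.5.
f(-1) = -4, f(1.5) = 7.25, f(2.25) = 17.9375, f(2.5) = 22.25.
Sum = Σ Δs_i · f(s_i).
Sum = 44.421875.

44.421875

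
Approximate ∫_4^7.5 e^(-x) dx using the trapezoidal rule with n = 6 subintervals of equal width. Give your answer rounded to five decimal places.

Δx = (7.5 − 4)/6 = 7/12.
f(4) ≈ 0.01832, f(55/12) ≈ 0.01022, f(31/6) ≈ 0.00570, f(5.75) ≈ 0.00318, f(19/3) ≈ 0.00178, f(83/12) ≈ 0.00099, f(7.5) ≈ 0.00055.
T_6 = (Δx/2)·[f(x_0) + 2f(x_1) + ... + 2f(x_{5}) + f(x_6)].
Sum ≈ 0.01826.

0.01826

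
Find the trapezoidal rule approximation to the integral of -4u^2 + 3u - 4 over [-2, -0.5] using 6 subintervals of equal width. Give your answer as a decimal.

-22.1875

Δu = (-0.5 − (-2))/6 = 0.25.
f(-2) = -26, f(-1.75) = -21.5, f(-1.5) = -17.5, f(-1.25) = -14, f(-1) = -11, f(-0.75) = -8.5, f(-0.5) = -6.5.
T_6 = (Δu/2)·[f(u_0) + 2f(u_1) + ... + 2f(u_{5}) + f(u_6)].
Sum = -22.1875.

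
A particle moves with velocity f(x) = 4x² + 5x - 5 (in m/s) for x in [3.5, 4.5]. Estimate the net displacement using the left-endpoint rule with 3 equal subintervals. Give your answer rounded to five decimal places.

Δx = (4.5 − 3.5)/3 = 1/3.
Left endpoints: 3.5, 23/6, 25/6.
f(3.5) = 61.5, f(23/6) = 1313/18, f(25/6) = 1535/18.
Sum = Δx · [f(3.5) + f(23/6) + f(25/6)].
Sum ≈ 73.24074.

73.24074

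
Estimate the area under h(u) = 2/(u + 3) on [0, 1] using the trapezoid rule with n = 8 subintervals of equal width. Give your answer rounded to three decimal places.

0.575

Δu = (1 − 0)/8 = 0.125.
h(0) = 2/3, h(0.125) = 0.64, h(0.25) = 8/13, h(0.375) = 16/27, h(0.5) = 4/7, h(0.625) = 16/29, h(0.75) = 8/15, h(0.875) = 16/31, h(1) = 0.5.
T_8 = (Δu/2)·[h(u_0) + 2h(u_1) + ... + 2h(u_{7}) + h(u_8)].
Sum ≈ 0.575.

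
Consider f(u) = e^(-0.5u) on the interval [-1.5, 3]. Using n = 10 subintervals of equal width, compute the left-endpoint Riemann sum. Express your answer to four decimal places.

4.2298

Δu = (3 − (-1.5))/10 = 0.45.
Left endpoints: -1.5, -1.05, -0.6, -0.15, 0.3, 0.75, 1.2, 1.65, 2.1, 2.55.
f(-1.5) ≈ 2.1170, f(-1.05) ≈ 1.6905, f(-0.6) ≈ 1.3499, f(-0.15) ≈ 1.0779, f(0.3) ≈ 0.8607, f(0.75) ≈ 0.6873, f(1.2) ≈ 0.5488, f(1.65) ≈ 0.4382, f(2.1) ≈ 0.3499, f(2.55) ≈ 0.2794.
Sum = Δu · [f(-1.5) + f(-1.05) + f(-0.6) + ...].
Sum ≈ 4.2298.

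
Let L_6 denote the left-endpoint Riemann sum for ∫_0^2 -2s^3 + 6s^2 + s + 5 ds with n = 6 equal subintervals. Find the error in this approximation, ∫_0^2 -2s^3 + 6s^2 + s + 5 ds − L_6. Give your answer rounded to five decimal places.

1.66667

Exact integral: ∫_0^2 f(s) ds = 20.
L_6 ≈ 18.3333333.
Error ≈ 20 − 18.3333333 ≈ 1.66667.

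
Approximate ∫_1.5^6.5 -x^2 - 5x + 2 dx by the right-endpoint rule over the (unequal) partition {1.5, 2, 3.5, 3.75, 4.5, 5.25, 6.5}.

Subinterval widths: 0.5, 1.5, 0.25, 0.75, 0.75, 1.25.
Right endpoints: 2, 3.5, 3.75, 4.5, 5.25, 6.5.
f(2) = -12, f(3.5) = -27.75, f(3.75) = -30.8125, f(4.5) = -40.75, f(5.25) = -51.8125, f(6.5) = -72.75.
Sum = Σ Δx_i · f(x_i).
Sum = -215.6875.

-215.6875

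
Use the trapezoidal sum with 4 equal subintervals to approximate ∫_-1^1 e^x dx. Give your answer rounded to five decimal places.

2.39917

Δx = (1 − (-1))/4 = 0.5.
f(-1) ≈ 0.36788, f(-0.5) ≈ 0.60653, f(0) ≈ 1.00000, f(0.5) ≈ 1.64872, f(1) ≈ 2.71828.
T_4 = (Δx/2)·[f(x_0) + 2f(x_1) + 2f(x_2) + 2f(x_3) + f(x_4)].
Sum ≈ 2.39917.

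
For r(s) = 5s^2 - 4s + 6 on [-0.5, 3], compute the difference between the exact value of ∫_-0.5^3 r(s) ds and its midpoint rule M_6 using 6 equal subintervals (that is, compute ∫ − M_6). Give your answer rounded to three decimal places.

Exact integral: ∫_-0.5^3 r(s) ds ≈ 48.70833.
M_6 ≈ 48.21209.
Error ≈ 48.70833 − 48.21209 ≈ 0.496.

0.496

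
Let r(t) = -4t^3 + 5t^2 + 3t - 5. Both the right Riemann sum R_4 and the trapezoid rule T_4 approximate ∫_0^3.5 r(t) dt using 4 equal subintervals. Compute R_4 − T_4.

-43.640625

R_4 = -128.515625.
T_4 = -84.875.
R_4 − T_4 = -43.640625.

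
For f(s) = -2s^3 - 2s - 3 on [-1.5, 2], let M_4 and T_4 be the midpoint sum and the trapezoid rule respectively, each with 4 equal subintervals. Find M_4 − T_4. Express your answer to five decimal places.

1.00488

M_4 ≈ -17.3837891.
T_4 ≈ -18.3886719.
M_4 − T_4 ≈ 1.00488.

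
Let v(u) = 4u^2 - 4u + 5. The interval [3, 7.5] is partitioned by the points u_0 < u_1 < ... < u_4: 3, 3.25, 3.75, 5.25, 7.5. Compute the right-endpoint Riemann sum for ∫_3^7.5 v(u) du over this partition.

Subinterval widths: 0.25, 0.5, 1.5, 2.25.
Right endpoints: 3.25, 3.75, 5.25, 7.5.
v(3.25) = 34.25, v(3.75) = 46.25, v(5.25) = 94.25, v(7.5) = 200.
Sum = Σ Δu_i · v(u_i).
Sum = 623.0625.

623.0625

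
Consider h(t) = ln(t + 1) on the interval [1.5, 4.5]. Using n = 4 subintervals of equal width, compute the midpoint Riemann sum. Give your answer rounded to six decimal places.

4.090458

Δt = (4.5 − 1.5)/4 = 0.75.
Midpoints: 1.875, 2.625, 3.375, 4.125.
h(1.875) ≈ 1.056053, h(2.625) ≈ 1.287854, h(3.375) ≈ 1.475907, h(4.125) ≈ 1.634131.
Sum = Δt · [h(1.875) + h(2.625) + h(3.375) + h(4.125)].
Sum ≈ 4.090458.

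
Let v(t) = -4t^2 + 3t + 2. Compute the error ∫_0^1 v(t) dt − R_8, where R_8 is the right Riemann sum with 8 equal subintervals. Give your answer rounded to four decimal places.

0.0729

Exact integral: ∫_0^1 v(t) dt ≈ 2.166667.
R_8 = 2.09375.
Error ≈ 2.166667 − 2.09375 ≈ 0.0729.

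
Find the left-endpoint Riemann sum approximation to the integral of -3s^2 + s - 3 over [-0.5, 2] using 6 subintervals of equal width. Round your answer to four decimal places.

Δs = (2 − (-0.5))/6 = 5/12.
Left endpoints: -0.5, -1/12, 1/3, 0.75, 7/6, 19/12.
f(-0.5) = -4.25, f(-1/12) = -149/48, f(1/3) = -3, f(0.75) = -3.9375, f(7/6) = -71/12, f(19/12) = -8.9375.
Sum = Δs · [f(-0.5) + f(-1/12) + f(1/3) + ...].
Sum ≈ -12.1441.

-12.1441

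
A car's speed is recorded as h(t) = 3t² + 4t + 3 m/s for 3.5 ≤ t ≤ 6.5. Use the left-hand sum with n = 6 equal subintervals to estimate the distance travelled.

Δt = (6.5 − 3.5)/6 = 0.5.
Left endpoints: 3.5, 4, 4.5, 5, 5.5, 6.
h(3.5) = 53.75, h(4) = 67, h(4.5) = 81.75, h(5) = 98, h(5.5) = 115.75, h(6) = 135.
Sum = Δt · [h(3.5) + h(4) + h(4.5) + ...].
Sum = 275.625.

275.625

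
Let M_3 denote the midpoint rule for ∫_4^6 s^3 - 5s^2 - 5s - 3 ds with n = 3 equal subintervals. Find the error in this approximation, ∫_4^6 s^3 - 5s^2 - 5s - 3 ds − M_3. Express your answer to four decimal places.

0.7407

Exact integral: ∫_4^6 f(s) ds ≈ -49.333333.
M_3 ≈ -50.074074.
Error ≈ -49.333333 − (-50.074074) ≈ 0.7407.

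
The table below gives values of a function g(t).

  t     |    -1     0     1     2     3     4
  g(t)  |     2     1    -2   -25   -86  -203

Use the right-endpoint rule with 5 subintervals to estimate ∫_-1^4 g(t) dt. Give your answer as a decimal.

Δt = 1.
Sum = 1·[1 + (-2) + (-25) + (-86) + (-203)] = -315.

-315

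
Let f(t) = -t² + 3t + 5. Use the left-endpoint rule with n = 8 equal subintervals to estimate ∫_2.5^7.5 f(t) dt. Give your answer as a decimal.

-24.8046875

Δt = (7.5 − 2.5)/8 = 0.625.
Left endpoints: 2.5, 3.125, 3.75, 4.375, 5, 5.625, 6.25, 6.875.
f(2.5) = 6.25, f(3.125) = 4.609375, f(3.75) = 2.1875, f(4.375) = -1.015625, f(5) = -5, f(5.625) = -9.765625, f(6.25) = -15.3125, f(6.875) = -21.640625.
Sum = Δt · [f(2.5) + f(3.125) + f(3.75) + ...].
Sum = -24.8046875.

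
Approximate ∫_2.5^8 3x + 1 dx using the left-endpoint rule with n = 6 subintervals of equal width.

Δx = (8 − 2.5)/6 = 11/12.
Left endpoints: 2.5, 41/12, 13/3, 5.25, 37/6, 85/12.
f(2.5) = 8.5, f(41/12) = 11.25, f(13/3) = 14, f(5.25) = 16.75, f(37/6) = 19.5, f(85/12) = 22.25.
Sum = Δx · [f(2.5) + f(41/12) + f(13/3) + ...].
Sum = 84.5625.

84.5625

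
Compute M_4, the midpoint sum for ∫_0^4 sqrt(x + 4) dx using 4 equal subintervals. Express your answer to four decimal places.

Δx = (4 − 0)/4 = 1.
Midpoints: 0.5, 1.5, 2.5, 3.5.
f(0.5) ≈ 2.1213, f(1.5) ≈ 2.3452, f(2.5) ≈ 2.5495, f(3.5) ≈ 2.7386.
Sum = Δx · [f(0.5) + f(1.5) + f(2.5) + f(3.5)].
Sum ≈ 9.7547.

9.7547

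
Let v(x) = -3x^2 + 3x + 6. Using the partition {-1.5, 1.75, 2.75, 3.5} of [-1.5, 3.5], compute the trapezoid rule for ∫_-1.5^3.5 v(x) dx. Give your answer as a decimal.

Subinterval widths: 3.25, 1, 0.75.
v(-1.5) = -5.25, v(1.75) = 2.0625, v(2.75) = -8.4375, v(3.5) = -20.25.
On each subinterval the trapezoid contributes (Δx_i/2)·[v(x_{i-1}) + v(x_i)].
Sum = -19.125.

-19.125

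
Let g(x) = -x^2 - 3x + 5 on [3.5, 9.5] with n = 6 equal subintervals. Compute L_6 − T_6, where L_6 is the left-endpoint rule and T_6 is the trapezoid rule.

48

L_6 = -311.5.
T_6 = -359.5.
L_6 − T_6 = 48.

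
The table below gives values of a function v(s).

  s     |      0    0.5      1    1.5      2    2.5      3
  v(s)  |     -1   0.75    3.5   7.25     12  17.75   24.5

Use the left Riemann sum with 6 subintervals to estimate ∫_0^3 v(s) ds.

20.125

Δs = 0.5.
Sum = 0.5·[(-1) + 0.75 + 3.5 + 7.25 + 12 + 17.75] = 20.125.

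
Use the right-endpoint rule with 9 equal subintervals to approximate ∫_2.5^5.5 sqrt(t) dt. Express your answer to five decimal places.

6.09026

Δt = (5.5 − 2.5)/9 = 1/3.
Right endpoints: 17/6, 19/6, 3.5, 23/6, 25/6, 4.5, 29/6, 31/6, 5.5.
f(17/6) ≈ 1.68325, f(19/6) ≈ 1.77951, f(3.5) ≈ 1.87083, f(23/6) ≈ 1.95789, f(25/6) ≈ 2.04124, f(4.5) ≈ 2.12132, f(29/6) ≈ 2.19848, f(31/6) ≈ 2.27303, f(5.5) ≈ 2.34521.
Sum = Δt · [f(17/6) + f(19/6) + f(3.5) + ...].
Sum ≈ 6.09026.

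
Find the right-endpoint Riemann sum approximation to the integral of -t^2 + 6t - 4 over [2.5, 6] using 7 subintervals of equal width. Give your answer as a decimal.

Δt = (6 − 2.5)/7 = 0.5.
Right endpoints: 3, 3.5, 4, 4.5, 5, 5.5, 6.
f(3) = 5, f(3.5) = 4.75, f(4) = 4, f(4.5) = 2.75, f(5) = 1, f(5.5) = -1.25, f(6) = -4.
Sum = Δt · [f(3) + f(3.5) + f(4) + ...].
Sum = 6.125.

6.125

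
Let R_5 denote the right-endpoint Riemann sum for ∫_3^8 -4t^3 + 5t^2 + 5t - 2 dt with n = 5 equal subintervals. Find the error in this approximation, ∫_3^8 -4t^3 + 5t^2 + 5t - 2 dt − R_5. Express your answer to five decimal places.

870.83333

Exact integral: ∫_3^8 f(t) dt ≈ -3079.1666667.
R_5 = -3950.
Error ≈ -3079.1666667 − (-3950) ≈ 870.83333.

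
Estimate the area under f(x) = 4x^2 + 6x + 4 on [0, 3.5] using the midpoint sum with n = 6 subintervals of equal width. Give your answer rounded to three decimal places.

107.520

Δx = (3.5 − 0)/6 = 7/12.
Midpoints: 7/24, 0.875, 35/24, 49/24, 2.625, 77/24.
f(7/24) = 877/144, f(0.875) = 12.3125, f(35/24) = 3061/144, f(49/24) = 4741/144, f(2.625) = 47.3125, f(77/24) = 9277/144.
Sum = Δx · [f(7/24) + f(0.875) + f(35/24) + ...].
Sum ≈ 107.520.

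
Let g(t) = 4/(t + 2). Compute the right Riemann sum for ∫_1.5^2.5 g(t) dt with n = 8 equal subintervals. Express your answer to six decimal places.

0.989553

Δt = (2.5 − 1.5)/8 = 0.125.
Right endpoints: 1.625, 1.75, 1.875, 2, 2.125, 2.25, 2.375, 2.5.
g(1.625) = 32/29, g(1.75) = 16/15, g(1.875) = 32/31, g(2) = 1, g(2.125) = 32/33, g(2.25) = 16/17, g(2.375) = 32/35, g(2.5) = 8/9.
Sum = Δt · [g(1.625) + g(1.75) + g(1.875) + ...].
Sum ≈ 0.989553.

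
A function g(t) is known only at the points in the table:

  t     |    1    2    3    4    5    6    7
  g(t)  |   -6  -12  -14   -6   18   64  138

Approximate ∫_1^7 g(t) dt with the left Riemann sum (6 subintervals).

44

Δt = 1.
Sum = 1·[(-6) + (-12) + (-14) + (-6) + 18 + 64] = 44.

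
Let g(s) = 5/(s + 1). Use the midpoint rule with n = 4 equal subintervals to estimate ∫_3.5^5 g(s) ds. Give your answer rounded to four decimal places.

Δs = (5 − 3.5)/4 = 0.375.
Midpoints: 3.6875, 4.0625, 4.4375, 4.8125.
g(3.6875) = 16/15, g(4.0625) = 80/81, g(4.4375) = 80/87, g(4.8125) = 80/93.
Sum = Δs · [g(3.6875) + g(4.0625) + g(4.4375) + g(4.8125)].
Sum ≈ 1.4378.

1.4378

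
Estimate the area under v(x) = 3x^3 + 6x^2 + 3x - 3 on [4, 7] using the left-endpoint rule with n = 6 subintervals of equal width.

Δx = (7 − 4)/6 = 0.5.
Left endpoints: 4, 4.5, 5, 5.5, 6, 6.5.
v(4) = 297, v(4.5) = 405.375, v(5) = 537, v(5.5) = 694.125, v(6) = 879, v(6.5) = 1093.875.
Sum = Δx · [v(4) + v(4.5) + v(5) + ...].
Sum = 1953.1875.

1953.1875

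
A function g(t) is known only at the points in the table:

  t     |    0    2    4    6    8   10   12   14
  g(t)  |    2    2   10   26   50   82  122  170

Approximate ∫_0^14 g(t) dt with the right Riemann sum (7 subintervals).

924

Δt = 2.
Sum = 2·[2 + 10 + 26 + 50 + 82 + 122 + 170] = 924.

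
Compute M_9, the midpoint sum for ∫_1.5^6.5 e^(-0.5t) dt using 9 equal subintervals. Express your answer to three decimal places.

Δt = (6.5 − 1.5)/9 = 5/9.
Midpoints: 16/9, 7/3, 26/9, 31/9, 4, 41/9, 46/9, 17/3, 56/9.
f(16/9) ≈ 0.411, f(7/3) ≈ 0.311, f(26/9) ≈ 0.236, f(31/9) ≈ 0.179, f(4) ≈ 0.135, f(41/9) ≈ 0.103, f(46/9) ≈ 0.078, f(17/3) ≈ 0.059, f(56/9) ≈ 0.045.
Sum = Δt · [f(16/9) + f(7/3) + f(26/9) + ...].
Sum ≈ 0.864.

0.864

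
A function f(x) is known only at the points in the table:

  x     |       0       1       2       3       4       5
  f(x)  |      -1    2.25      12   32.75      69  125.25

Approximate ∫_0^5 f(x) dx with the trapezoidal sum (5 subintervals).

Δx = 1.
T_5 = (1/2)·[(-1) + 2·2.25 + 2·12 + 2·32.75 + 2·69 + 125.25] = 178.125.

178.125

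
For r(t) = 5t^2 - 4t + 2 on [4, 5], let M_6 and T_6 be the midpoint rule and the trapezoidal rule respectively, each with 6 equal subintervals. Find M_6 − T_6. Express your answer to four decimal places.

-0.0347

M_6 ≈ 85.655093.
T_6 ≈ 85.689815.
M_6 − T_6 ≈ -0.0347.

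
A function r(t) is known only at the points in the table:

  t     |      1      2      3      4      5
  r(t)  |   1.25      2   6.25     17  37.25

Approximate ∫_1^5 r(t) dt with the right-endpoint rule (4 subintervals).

Δt = 1.
Sum = 1·[2 + 6.25 + 17 + 37.25] = 62.5.

62.5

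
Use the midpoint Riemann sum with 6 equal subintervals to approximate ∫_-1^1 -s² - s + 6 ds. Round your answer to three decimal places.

11.352

Δs = (1 − (-1))/6 = 1/3.
Midpoints: -5/6, -0.5, -1/6, 1/6, 0.5, 5/6.
f(-5/6) = 221/36, f(-0.5) = 6.25, f(-1/6) = 221/36, f(1/6) = 209/36, f(0.5) = 5.25, f(5/6) = 161/36.
Sum = Δs · [f(-5/6) + f(-0.5) + f(-1/6) + ...].
Sum ≈ 11.352.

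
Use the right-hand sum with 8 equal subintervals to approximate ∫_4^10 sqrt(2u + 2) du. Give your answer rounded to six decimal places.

Δu = (10 − 4)/8 = 0.75.
Right endpoints: 4.75, 5.5, 6.25, 7, 7.75, 8.5, 9.25, 10.
f(4.75) ≈ 3.391165, f(5.5) ≈ 3.605551, f(6.25) ≈ 3.807887, f(7) ≈ 4.000000, f(7.75) ≈ 4.183300, f(8.5) ≈ 4.358899, f(9.25) ≈ 4.527693, f(10) ≈ 4.690416.
Sum = Δu · [f(4.75) + f(5.5) + f(6.25) + ...].
Sum ≈ 24.423683.

24.423683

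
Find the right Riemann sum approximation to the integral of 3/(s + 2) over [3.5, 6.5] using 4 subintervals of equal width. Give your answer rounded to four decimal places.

1.2365

Δs = (6.5 − 3.5)/4 = 0.75.
Right endpoints: 4.25, 5, 5.75, 6.5.
f(4.25) = 0.48, f(5) = 3/7, f(5.75) = 12/31, f(6.5) = 6/17.
Sum = Δs · [f(4.25) + f(5) + f(5.75) + f(6.5)].
Sum ≈ 1.2365.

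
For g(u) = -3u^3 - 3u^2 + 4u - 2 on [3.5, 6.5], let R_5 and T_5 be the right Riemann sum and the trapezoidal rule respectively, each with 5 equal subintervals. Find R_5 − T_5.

R_5 = -1644.615.
T_5 = -1412.64.
R_5 − T_5 = -231.975.

-231.975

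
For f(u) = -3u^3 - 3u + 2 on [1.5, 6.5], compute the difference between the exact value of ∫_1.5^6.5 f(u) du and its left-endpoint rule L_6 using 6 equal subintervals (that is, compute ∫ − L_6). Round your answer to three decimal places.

Exact integral: ∫_1.5^6.5 f(u) du = -1385.
L_6 ≈ -1060.52083.
Error ≈ -1385 − (-1060.52083) ≈ -324.479.

-324.479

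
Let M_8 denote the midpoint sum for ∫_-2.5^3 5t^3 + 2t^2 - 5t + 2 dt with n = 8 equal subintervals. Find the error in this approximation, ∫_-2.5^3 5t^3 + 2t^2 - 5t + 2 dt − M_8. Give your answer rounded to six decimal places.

1.245646

Exact integral: ∫_-2.5^3 f(t) dt ≈ 84.96354167.
M_8 ≈ 83.71789551.
Error ≈ 84.96354167 − 83.71789551 ≈ 1.245646.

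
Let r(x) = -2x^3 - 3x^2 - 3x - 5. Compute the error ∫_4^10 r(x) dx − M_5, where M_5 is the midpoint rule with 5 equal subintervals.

-32.4

Exact integral: ∫_4^10 r(x) dx = -5964.
M_5 = -5931.6.
Error = -5964 − (-5931.6) = -32.4.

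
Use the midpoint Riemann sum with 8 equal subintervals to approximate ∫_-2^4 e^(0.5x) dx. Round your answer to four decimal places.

Δx = (4 − (-2))/8 = 0.75.
Midpoints: -1.625, -0.875, -0.125, 0.625, 1.375, 2.125, 2.875, 3.625.
f(-1.625) ≈ 0.4437, f(-0.875) ≈ 0.6456, f(-0.125) ≈ 0.9394, f(0.625) ≈ 1.3668, f(1.375) ≈ 1.9887, f(2.125) ≈ 2.8936, f(2.875) ≈ 4.2102, f(3.625) ≈ 6.1257.
Sum = Δx · [f(-1.625) + f(-0.875) + f(-0.125) + ...].
Sum ≈ 13.9604.

13.9604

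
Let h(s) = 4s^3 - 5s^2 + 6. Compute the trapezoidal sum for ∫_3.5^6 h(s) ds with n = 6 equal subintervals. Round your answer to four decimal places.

876.1574

Δs = (6 − 3.5)/6 = 5/12.
h(3.5) = 116.25, h(47/12) = 4580/27, h(13/3) = 6415/27, h(4.75) = 321.875, h(31/6) = 45815/108, h(67/12) = 59005/108, h(6) = 690.
T_6 = (Δs/2)·[h(s_0) + 2h(s_1) + ... + 2h(s_{5}) + h(s_6)].
Sum ≈ 876.1574.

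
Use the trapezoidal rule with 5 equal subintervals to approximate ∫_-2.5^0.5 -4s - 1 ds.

Δs = (0.5 − (-2.5))/5 = 0.6.
f(-2.5) = 9, f(-1.9) = 6.6, f(-1.3) = 4.2, f(-0.7) = 1.8, f(-0.1) = -0.6, f(0.5) = -3.
T_5 = (Δs/2)·[f(s_0) + 2f(s_1) + ... + 2f(s_{4}) + f(s_5)].
Sum = 9.

9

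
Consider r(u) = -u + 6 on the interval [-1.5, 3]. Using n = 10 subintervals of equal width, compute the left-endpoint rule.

Δu = (3 − (-1.5))/10 = 0.45.
Left endpoints: -1.5, -1.05, -0.6, -0.15, 0.3, 0.75, 1.2, 1.65, 2.1, 2.55.
r(-1.5) = 7.5, r(-1.05) = 7.05, r(-0.6) = 6.6, r(-0.15) = 6.15, r(0.3) = 5.7, r(0.75) = 5.25, r(1.2) = 4.8, r(1.65) = 4.35, r(2.1) = 3.9, r(2.55) = 3.45.
Sum = Δu · [r(-1.5) + r(-1.05) + r(-0.6) + ...].
Sum = 24.6375.

24.6375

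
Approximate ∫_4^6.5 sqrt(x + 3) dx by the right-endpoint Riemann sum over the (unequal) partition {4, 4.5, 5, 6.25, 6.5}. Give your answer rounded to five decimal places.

7.35580

Subinterval widths: 0.5, 0.5, 1.25, 0.25.
Right endpoints: 4.5, 5, 6.25, 6.5.
f(4.5) ≈ 2.73861, f(5) ≈ 2.82843, f(6.25) ≈ 3.04138, f(6.5) ≈ 3.08221.
Sum = Σ Δx_i · f(x_i).
Sum ≈ 7.35580.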